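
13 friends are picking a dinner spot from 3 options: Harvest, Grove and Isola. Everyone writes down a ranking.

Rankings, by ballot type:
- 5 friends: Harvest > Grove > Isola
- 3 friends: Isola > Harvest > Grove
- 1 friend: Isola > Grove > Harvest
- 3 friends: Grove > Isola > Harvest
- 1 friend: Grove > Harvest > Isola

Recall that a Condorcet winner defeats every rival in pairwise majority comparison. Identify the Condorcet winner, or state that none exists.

Check each pair by majority over 13 ballots:
Harvest vs Grove: Harvest wins 8–5.
Harvest–Isola: Isola 7–6.
Grove–Isola: Grove 9–4.
Every restaurant loses at least once (Harvest loses to Isola; Grove loses to Harvest; Isola loses to Grove). The majority relation contains the cycle Harvest beats Grove beats Isola beats Harvest, so there is no Condorcet winner.

none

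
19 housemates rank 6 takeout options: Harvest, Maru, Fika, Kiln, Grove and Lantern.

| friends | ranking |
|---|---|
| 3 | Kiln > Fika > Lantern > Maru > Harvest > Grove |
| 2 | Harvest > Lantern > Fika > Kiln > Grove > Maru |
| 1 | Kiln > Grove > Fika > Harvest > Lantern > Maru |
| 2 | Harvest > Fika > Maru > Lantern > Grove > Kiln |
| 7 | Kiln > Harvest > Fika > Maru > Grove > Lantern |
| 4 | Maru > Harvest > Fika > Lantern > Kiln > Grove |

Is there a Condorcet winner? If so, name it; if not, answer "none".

Kiln

Pairwise majorities:
Harvest vs Maru: Harvest preferred on 2+1+2+7 = 12 ballots; Harvest wins 12–7.
Harvest vs Fika: Harvest is ranked higher on 2+2+7+4 = 15 ballots, Fika on 4. Harvest wins 15–4.
Harvest vs Kiln: 8 to 11, Kiln.
Harvest vs Grove: 3+2+2+7+4 = 18 for Harvest, 1 for Grove — Harvest by 18–1.
Harvest vs Lantern: Harvest preferred on 2+1+2+7+4 = 16 ballots; Harvest wins 16–3.
Maru vs Fika: Maru preferred on 4 ballots; Fika wins 15–4.
Maru vs Kiln: 2+4 = 6 for Maru, 13 for Kiln — Kiln by 13–6.
Maru vs Grove: Maru preferred on 3+2+7+4 = 16 ballots; Maru wins 16–3.
Maru vs Lantern: Maru preferred on 2+7+4 = 13 ballots; Maru wins 13–6.
Fika vs Kiln: 2+2+4 = 8 for Fika, 11 for Kiln — Kiln by 11–8.
Fika vs Grove: 3+2+2+7+4 = 18 for Fika, 1 for Grove — Fika by 18–1.
Fika vs Lantern: Fika is ranked higher on 3+1+2+7+4 = 17 ballots, Lantern on 2. Fika wins 17–2.
Kiln vs Grove: 17 to 2, Kiln.
Kiln vs Lantern: 11 to 8, Kiln.
Grove vs Lantern: Grove preferred on 1+7 = 8 ballots; Lantern wins 11–8.
Only Kiln has no losses; Kiln is the Condorcet winner.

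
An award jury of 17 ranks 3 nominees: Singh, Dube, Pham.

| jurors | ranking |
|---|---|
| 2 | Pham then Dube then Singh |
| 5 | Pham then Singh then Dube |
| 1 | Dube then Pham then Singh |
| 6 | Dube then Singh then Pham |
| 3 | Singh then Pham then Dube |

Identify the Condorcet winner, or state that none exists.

none

Head-to-head results (17 jurors):
Singh vs Dube: 8 to 9, Dube.
Singh vs Pham: Singh is ranked higher on 6+3 = 9 ballots, Pham on 8. Singh wins 9–8.
Dube vs Pham: 7 to 10, Pham.
Each nominee drops at least one matchup (Singh loses to Dube; Dube loses to Pham; Pham loses to Singh); the cycle Singh → Pham → Dube → Singh rules out a Condorcet winner.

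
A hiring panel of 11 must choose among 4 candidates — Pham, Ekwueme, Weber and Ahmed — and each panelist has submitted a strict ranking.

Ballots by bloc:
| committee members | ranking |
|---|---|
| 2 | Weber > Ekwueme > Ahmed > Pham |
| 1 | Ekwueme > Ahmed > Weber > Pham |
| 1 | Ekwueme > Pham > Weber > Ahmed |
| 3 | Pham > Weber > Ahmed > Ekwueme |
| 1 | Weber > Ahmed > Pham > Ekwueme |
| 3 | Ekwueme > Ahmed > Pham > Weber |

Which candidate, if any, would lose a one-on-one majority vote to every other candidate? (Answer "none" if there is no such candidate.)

Pairwise majorities:
Pham vs Ekwueme: Ekwueme, 7–4.
Pham vs Weber: 7 to 4, Pham.
Pham vs Ahmed: Ahmed wins 7–4.
Ekwueme vs Weber: 5 to 6, Weber.
Ekwueme–Ahmed: Ekwueme 7–4.
Weber vs Ahmed: Weber wins 7–4.
Every candidate wins at least one matchup (Pham beats Weber; Ekwueme beats Pham; Weber beats Ekwueme; Ahmed beats Pham), so there is no Condorcet loser.

none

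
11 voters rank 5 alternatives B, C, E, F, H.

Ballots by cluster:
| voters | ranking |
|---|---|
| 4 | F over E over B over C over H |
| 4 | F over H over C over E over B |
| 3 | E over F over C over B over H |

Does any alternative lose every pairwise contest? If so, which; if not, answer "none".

H

Pairwise majorities:
B vs C: B preferred on 4 ballots; C wins 7–4.
B vs E: B is ranked higher on 0 ballots, E on 11. E wins 11–0.
B vs F: 0 for B, 11 for F — F by 11–0.
B vs H: B wins 7–4.
C–E: E 7–4.
C vs F: 0 to 11, F.
C vs H: C wins 7–4.
E–F: F 8–3.
E vs H: 4+3 = 7 for E, 4 for H — E by 7–4.
F vs H: F is ranked higher on 4+4+3 = 11 ballots, H on 0. F wins 11–0.
Only H has no wins; H is the Condorcet loser.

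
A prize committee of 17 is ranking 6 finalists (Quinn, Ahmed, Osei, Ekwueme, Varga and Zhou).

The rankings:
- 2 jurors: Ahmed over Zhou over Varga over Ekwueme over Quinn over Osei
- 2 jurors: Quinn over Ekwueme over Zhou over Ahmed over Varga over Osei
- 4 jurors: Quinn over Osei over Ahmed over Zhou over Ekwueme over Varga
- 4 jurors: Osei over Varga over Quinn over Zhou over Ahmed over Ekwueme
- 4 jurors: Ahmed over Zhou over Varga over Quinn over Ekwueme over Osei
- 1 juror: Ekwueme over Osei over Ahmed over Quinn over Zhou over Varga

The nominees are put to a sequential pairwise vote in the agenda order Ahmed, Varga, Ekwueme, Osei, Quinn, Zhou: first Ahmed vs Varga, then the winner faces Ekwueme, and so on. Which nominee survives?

Quinn

Round 1: Ahmed vs Varga — 13–4, Ahmed advances.
Round 2: Ahmed vs Ekwueme — 14–3, Ahmed advances.
Round 3: Ahmed vs Osei — 8–9, Osei advances.
Round 4: Osei vs Quinn — 5–12, Quinn advances.
Round 5: Quinn vs Zhou — 11–6, Quinn advances.
The agenda winner is Quinn.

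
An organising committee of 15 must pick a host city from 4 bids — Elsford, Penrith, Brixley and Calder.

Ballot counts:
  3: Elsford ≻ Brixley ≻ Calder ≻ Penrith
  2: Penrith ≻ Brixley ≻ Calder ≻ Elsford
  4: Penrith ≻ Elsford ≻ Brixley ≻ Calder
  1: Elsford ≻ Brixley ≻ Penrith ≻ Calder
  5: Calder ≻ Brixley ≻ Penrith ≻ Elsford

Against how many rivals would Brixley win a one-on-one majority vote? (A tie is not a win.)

Brixley against each rival (15 organisers):
Brixley–Elsford: Elsford 8–7.
Brixley vs Penrith: Brixley preferred on 3+1+5 = 9 ballots; Brixley wins 9–6.
Brixley–Calder: Brixley 10–5.
Brixley beats Penrith, Calder; loses to Elsford — 2 pairwise wins.

2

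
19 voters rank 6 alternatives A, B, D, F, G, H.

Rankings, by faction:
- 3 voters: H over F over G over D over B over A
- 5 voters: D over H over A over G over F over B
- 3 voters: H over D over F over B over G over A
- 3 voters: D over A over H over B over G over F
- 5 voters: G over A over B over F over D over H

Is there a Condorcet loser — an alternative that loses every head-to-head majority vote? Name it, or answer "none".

B

Head-to-head results (19 voters):
A vs B: 13 to 6, A.
A vs D: D wins 14–5.
A vs F: A preferred on 5+3+5 = 13 ballots; A wins 13–6.
A vs G: 8 to 11, G.
A vs H: A is ranked higher on 3+5 = 8 ballots, H on 11. H wins 11–8.
B vs D: D wins 14–5.
B–F: F 11–8.
B vs G: G wins 13–6.
B vs H: B is ranked higher on 5 ballots, H on 14. H wins 14–5.
D vs F: D preferred on 5+3+3 = 11 ballots; D wins 11–8.
D vs G: 11 to 8, D.
D–H: D 13–6.
F–G: G 13–6.
F vs H: H wins 14–5.
G vs H: G preferred on 5 ballots; H wins 14–5.
B loses to every other alternative — it is the Condorcet loser.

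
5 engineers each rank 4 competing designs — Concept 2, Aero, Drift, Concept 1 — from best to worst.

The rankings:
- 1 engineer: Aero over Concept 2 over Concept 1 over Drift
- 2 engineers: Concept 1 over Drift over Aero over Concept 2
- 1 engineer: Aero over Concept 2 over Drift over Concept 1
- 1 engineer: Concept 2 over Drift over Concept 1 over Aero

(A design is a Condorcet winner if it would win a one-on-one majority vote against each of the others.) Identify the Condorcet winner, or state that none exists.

none

Head-to-head results (5 engineers):
Concept 2 vs Aero: 1 to 4, Aero.
Concept 2 vs Drift: 3 to 2, Concept 2.
Concept 2 vs Concept 1: 1+1+1 = 3 for Concept 2, 2 for Concept 1 — Concept 2 by 3–2.
Aero vs Drift: Aero is ranked higher on 1+1 = 2 ballots, Drift on 3. Drift wins 3–2.
Aero vs Concept 1: Aero is ranked higher on 1+1 = 2 ballots, Concept 1 on 3. Concept 1 wins 3–2.
Drift vs Concept 1: 2 to 3, Concept 1.
Every design loses at least once (Concept 2 loses to Aero; Aero loses to Drift; Drift loses to Concept 2; Concept 1 loses to Concept 2). The majority relation contains the cycle Concept 2 → Drift → Aero → Concept 2, so there is no Condorcet winner.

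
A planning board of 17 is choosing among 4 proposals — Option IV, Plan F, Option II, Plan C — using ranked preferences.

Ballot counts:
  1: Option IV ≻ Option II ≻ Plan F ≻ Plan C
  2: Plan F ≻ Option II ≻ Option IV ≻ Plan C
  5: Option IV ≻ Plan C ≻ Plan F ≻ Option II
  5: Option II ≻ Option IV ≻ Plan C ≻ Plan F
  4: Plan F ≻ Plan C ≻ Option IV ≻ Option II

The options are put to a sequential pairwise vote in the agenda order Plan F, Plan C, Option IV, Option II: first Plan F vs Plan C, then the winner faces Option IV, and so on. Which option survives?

Round 1: Plan F vs Plan C — 7–10, Plan C advances.
Round 2: Plan C vs Option IV — 4–13, Option IV advances.
Round 3: Option IV vs Option II — 10–7, Option IV advances.
The agenda winner is Option IV.

Option IV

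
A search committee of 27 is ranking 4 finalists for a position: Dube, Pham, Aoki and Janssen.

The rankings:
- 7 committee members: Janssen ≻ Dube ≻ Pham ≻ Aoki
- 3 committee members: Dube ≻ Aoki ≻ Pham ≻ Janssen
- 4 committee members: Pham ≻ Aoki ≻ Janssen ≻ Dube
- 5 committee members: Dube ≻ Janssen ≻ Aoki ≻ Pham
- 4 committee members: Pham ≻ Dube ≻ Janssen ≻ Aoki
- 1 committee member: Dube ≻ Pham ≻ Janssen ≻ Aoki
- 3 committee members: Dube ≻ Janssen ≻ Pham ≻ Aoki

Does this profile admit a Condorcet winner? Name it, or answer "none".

Check each pair by majority over 27 ballots:
Dube vs Pham: Dube, 19–8.
Dube vs Aoki: Dube wins 23–4.
Dube–Janssen: Dube 16–11.
Pham–Aoki: Pham 19–8.
Pham–Janssen: Janssen 15–12.
Aoki vs Janssen: Janssen, 20–7.
Only Dube has no losses; Dube is the Condorcet winner.

Dube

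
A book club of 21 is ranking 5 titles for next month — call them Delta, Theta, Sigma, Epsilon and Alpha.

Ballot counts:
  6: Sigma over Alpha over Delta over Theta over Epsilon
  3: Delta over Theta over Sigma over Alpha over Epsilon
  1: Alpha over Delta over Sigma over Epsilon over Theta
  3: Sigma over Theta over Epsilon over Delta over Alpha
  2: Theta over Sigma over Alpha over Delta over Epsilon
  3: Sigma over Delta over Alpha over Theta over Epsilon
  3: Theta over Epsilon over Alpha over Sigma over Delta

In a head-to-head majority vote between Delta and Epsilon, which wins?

Ballots ranking Delta above Epsilon: 6 + 3 + 1 + 2 + 3 = 15.
Ballots ranking Epsilon above Delta: 21 − 15 = 6.
Delta wins the head-to-head 15–6.

Delta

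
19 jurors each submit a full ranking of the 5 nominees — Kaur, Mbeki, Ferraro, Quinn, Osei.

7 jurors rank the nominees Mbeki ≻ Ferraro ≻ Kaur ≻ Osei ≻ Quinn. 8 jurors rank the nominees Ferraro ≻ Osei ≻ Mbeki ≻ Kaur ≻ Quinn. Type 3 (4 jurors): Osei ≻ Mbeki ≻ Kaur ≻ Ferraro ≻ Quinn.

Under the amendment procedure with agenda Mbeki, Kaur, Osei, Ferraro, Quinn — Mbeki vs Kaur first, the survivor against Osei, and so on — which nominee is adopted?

Ferraro

Round 1: Mbeki vs Kaur — 19–0, Mbeki advances.
Round 2: Mbeki vs Osei — 7–12, Osei advances.
Round 3: Osei vs Ferraro — 4–15, Ferraro advances.
Round 4: Ferraro vs Quinn — 19–0, Ferraro advances.
The agenda winner is Ferraro.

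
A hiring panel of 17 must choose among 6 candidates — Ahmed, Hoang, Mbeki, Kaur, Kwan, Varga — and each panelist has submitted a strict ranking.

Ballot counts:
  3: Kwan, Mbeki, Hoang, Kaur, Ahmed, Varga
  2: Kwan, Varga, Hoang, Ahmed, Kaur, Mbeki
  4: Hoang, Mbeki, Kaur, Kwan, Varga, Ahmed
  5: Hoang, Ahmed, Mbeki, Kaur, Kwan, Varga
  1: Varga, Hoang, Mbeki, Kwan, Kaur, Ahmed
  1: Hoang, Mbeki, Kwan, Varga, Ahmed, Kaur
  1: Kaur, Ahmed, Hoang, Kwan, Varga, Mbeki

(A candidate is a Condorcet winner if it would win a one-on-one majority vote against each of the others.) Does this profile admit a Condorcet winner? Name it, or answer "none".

Pairwise majorities:
Ahmed vs Hoang: Hoang, 16–1.
Ahmed–Mbeki: Mbeki 9–8.
Ahmed–Kaur: Kaur 9–8.
Ahmed vs Kwan: Kwan wins 11–6.
Ahmed vs Varga: Ahmed, 9–8.
Hoang vs Mbeki: Hoang, 14–3.
Hoang–Kaur: Hoang 16–1.
Hoang vs Kwan: Hoang, 12–5.
Hoang vs Varga: Hoang, 14–3.
Mbeki–Kaur: Mbeki 14–3.
Mbeki vs Kwan: Mbeki, 11–6.
Mbeki vs Varga: Mbeki wins 13–4.
Kaur vs Kwan: Kaur, 10–7.
Kaur vs Varga: Kaur wins 13–4.
Kwan vs Varga: Kwan wins 16–1.
Only Hoang has no losses; Hoang is the Condorcet winner.

Hoang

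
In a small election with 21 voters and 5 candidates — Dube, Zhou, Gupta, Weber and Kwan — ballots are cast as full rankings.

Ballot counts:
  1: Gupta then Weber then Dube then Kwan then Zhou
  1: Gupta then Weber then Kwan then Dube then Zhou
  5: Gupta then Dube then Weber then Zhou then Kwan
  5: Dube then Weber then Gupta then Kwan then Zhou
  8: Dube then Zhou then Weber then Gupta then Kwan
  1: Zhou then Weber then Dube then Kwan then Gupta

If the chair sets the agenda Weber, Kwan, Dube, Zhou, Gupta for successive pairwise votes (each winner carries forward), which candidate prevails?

Round 1: Weber vs Kwan — 21–0, Weber advances.
Round 2: Weber vs Dube — 3–18, Dube advances.
Round 3: Dube vs Zhou — 20–1, Dube advances.
Round 4: Dube vs Gupta — 14–7, Dube advances.
The agenda winner is Dube.

Dube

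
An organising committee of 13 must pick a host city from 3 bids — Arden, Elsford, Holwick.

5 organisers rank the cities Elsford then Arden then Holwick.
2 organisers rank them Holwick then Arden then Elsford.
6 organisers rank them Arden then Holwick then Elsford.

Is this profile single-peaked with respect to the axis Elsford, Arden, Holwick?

yes

Axis positions: Elsford=1, Arden=2, Holwick=3.
Bloc 1 (peak Elsford at position 1): ranking walks positions 1-2-3, expanding outward from the peak — single-peaked.
Bloc 2 (peak Holwick at position 3): ranking walks positions 3-2-1, expanding outward from the peak — single-peaked.
Bloc 3 (peak Arden at position 2): ranking walks positions 2-3-1, expanding outward from the peak — single-peaked.
Every ranking is single-peaked on this axis.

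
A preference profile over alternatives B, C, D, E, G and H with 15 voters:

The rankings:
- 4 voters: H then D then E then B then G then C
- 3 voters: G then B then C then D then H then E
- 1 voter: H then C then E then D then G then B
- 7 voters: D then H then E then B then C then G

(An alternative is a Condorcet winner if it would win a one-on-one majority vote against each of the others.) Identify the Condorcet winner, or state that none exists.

Pairwise majorities:
B vs C: B, 14–1.
B vs D: D wins 12–3.
B vs E: E, 12–3.
B–G: B 11–4.
B vs H: H, 12–3.
C vs D: D wins 11–4.
C–E: E 11–4.
C–G: C 8–7.
C vs H: H, 12–3.
D vs E: D wins 14–1.
D vs G: D, 12–3.
D vs H: D wins 10–5.
E–G: E 12–3.
E–H: H 15–0.
G–H: H 12–3.
D beats each of B, C, E, G, H — D is the Condorcet winner.

D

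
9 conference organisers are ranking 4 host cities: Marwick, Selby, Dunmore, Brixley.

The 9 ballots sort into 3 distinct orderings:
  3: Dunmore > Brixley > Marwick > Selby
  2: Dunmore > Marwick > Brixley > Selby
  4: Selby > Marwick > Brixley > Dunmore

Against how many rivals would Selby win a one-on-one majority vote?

Selby against each rival (9 organisers):
Selby vs Marwick: Selby is ranked higher on 4 ballots, Marwick on 5. Marwick wins 5–4.
Selby vs Dunmore: 4 to 5, Dunmore.
Selby vs Brixley: Brixley wins 5–4.
Selby beats no one; loses to Marwick, Dunmore, Brixley — 0 pairwise wins.

0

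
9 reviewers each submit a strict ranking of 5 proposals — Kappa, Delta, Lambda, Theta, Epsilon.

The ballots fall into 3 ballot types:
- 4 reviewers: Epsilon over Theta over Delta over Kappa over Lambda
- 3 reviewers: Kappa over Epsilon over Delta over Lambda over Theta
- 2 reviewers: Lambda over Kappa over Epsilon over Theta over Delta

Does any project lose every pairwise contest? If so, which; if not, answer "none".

none

Head-to-head results (9 reviewers):
Kappa vs Delta: Kappa preferred on 3+2 = 5 ballots; Kappa wins 5–4.
Kappa vs Lambda: Kappa, 7–2.
Kappa vs Theta: Kappa preferred on 3+2 = 5 ballots; Kappa wins 5–4.
Kappa vs Epsilon: 3+2 = 5 for Kappa, 4 for Epsilon — Kappa by 5–4.
Delta vs Lambda: Delta wins 7–2.
Delta–Theta: Theta 6–3.
Delta vs Epsilon: Delta is ranked higher on 0 ballots, Epsilon on 9. Epsilon wins 9–0.
Lambda vs Theta: Lambda is ranked higher on 3+2 = 5 ballots, Theta on 4. Lambda wins 5–4.
Lambda vs Epsilon: Epsilon wins 7–2.
Theta vs Epsilon: Theta is ranked higher on 0 ballots, Epsilon on 9. Epsilon wins 9–0.
Each project has at least one pairwise win (Kappa beats Delta; Delta beats Lambda; Lambda beats Theta; Theta beats Delta; Epsilon beats Delta) — no Condorcet loser.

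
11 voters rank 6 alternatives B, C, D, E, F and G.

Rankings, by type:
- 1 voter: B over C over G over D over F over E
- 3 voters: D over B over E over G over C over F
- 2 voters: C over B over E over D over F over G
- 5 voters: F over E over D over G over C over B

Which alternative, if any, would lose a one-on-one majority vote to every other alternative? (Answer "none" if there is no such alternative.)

Head-to-head results (11 voters):
B vs C: C wins 7–4.
B vs D: D, 8–3.
B vs E: B, 6–5.
B vs F: B wins 6–5.
B vs G: B wins 6–5.
C vs D: C preferred on 1+2 = 3 ballots; D wins 8–3.
C vs E: 3 to 8, E.
C vs F: C preferred on 1+3+2 = 6 ballots; C wins 6–5.
C–G: G 8–3.
D vs E: E, 7–4.
D vs F: D preferred on 1+3+2 = 6 ballots; D wins 6–5.
D–G: D 10–1.
E vs F: E is ranked higher on 3+2 = 5 ballots, F on 6. F wins 6–5.
E vs G: 3+2+5 = 10 for E, 1 for G — E by 10–1.
F vs G: F preferred on 2+5 = 7 ballots; F wins 7–4.
Each alternative has at least one pairwise win (B beats E; C beats B; D beats B; E beats C; F beats E; G beats C) — no Condorcet loser.

none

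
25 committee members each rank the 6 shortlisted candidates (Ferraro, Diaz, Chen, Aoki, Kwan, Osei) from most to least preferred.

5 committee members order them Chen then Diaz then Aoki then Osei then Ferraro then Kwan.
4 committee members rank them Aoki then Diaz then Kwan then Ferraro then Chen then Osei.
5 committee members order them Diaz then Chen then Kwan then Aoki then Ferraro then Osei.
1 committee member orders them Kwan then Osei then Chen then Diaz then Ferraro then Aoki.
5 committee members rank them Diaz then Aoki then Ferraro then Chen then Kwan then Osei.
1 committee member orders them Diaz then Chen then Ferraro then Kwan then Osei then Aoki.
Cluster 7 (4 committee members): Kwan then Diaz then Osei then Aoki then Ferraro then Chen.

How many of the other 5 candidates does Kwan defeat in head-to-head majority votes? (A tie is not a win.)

2

Kwan against each rival (25 committee members):
Kwan vs Ferraro: Kwan preferred on 4+5+1+4 = 14 ballots; Kwan wins 14–11.
Kwan vs Diaz: Diaz, 20–5.
Kwan vs Chen: Chen, 16–9.
Kwan vs Aoki: Aoki, 14–11.
Kwan vs Osei: Kwan preferred on 4+5+1+5+1+4 = 20 ballots; Kwan wins 20–5.
Kwan beats Ferraro, Osei; loses to Diaz, Chen, Aoki — 2 pairwise wins.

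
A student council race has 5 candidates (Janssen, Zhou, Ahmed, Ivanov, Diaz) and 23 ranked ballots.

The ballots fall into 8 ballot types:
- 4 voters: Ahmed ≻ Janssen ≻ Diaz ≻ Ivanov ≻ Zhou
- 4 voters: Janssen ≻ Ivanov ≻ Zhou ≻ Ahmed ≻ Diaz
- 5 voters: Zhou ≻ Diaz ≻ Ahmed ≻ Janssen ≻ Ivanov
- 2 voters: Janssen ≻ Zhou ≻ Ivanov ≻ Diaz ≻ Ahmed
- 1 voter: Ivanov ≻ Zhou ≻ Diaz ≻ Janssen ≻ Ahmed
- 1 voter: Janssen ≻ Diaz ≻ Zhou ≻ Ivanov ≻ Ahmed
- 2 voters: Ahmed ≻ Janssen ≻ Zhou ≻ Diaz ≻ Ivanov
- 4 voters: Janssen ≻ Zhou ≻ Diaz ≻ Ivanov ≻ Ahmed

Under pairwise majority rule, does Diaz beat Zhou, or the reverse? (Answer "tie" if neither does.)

Ballots ranking Diaz above Zhou: 4 + 1 = 5.
Ballots ranking Zhou above Diaz: 23 − 5 = 18.
Zhou wins the head-to-head 18–5.

Zhou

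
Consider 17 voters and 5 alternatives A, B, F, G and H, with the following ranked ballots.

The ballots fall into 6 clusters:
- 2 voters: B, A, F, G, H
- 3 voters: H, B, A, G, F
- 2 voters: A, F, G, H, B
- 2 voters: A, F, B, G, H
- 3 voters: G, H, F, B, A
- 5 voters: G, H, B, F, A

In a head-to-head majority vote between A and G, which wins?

Ballots ranking A above G: 2 + 3 + 2 + 2 = 9.
Ballots ranking G above A: 17 − 9 = 8.
A wins the head-to-head 9–8.

A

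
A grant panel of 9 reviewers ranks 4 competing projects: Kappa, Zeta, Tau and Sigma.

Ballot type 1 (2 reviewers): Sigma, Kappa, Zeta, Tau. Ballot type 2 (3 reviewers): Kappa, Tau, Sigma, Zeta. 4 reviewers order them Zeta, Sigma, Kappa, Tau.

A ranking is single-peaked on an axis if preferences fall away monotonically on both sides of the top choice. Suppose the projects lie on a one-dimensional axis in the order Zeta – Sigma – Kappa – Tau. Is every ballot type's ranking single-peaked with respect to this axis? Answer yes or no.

Axis positions: Zeta=1, Sigma=2, Kappa=3, Tau=4.
Ballot type 1 (peak Sigma at position 2): ranking walks positions 2-3-1-4, expanding outward from the peak — single-peaked.
Ballot type 2 (peak Kappa at position 3): ranking walks positions 3-4-2-1, expanding outward from the peak — single-peaked.
Ballot type 3 (peak Zeta at position 1): ranking walks positions 1-2-3-4, expanding outward from the peak — single-peaked.
Every ranking is single-peaked on this axis.

yes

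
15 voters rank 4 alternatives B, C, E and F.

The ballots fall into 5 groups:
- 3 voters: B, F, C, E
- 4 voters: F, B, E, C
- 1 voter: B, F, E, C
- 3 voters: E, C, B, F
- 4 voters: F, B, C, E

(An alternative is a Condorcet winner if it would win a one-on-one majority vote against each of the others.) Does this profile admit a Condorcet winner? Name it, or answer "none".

F

Pairwise majorities:
B vs C: B is ranked higher on 3+4+1+4 = 12 ballots, C on 3. B wins 12–3.
B vs E: 12 to 3, B.
B vs F: 3+1+3 = 7 for B, 8 for F — F by 8–7.
C–E: E 8–7.
C vs F: C is ranked higher on 3 ballots, F on 12. F wins 12–3.
E vs F: F wins 12–3.
Only F has no losses; F is the Condorcet winner.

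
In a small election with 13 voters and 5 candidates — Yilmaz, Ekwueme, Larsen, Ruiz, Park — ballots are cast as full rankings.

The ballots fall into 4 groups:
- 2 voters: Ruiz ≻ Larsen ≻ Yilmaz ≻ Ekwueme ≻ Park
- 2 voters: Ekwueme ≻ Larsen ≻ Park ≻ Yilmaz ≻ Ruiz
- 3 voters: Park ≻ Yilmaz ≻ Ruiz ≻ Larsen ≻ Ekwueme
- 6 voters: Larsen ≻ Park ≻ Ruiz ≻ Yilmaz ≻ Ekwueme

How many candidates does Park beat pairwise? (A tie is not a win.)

Park against each rival (13 voters):
Park vs Yilmaz: Park wins 11–2.
Park–Ekwueme: Park 9–4.
Park vs Larsen: Park is ranked higher on 3 ballots, Larsen on 10. Larsen wins 10–3.
Park vs Ruiz: Park, 11–2.
Park beats Yilmaz, Ekwueme, Ruiz; loses to Larsen — 3 pairwise wins.

3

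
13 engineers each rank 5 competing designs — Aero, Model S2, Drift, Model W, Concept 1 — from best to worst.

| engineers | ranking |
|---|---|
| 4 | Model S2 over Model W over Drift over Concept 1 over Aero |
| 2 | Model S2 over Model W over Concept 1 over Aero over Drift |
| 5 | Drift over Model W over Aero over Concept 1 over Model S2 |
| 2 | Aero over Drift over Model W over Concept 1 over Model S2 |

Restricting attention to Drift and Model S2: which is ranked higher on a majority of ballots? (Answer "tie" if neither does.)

Ballots ranking Drift above Model S2: 5 + 2 = 7.
Ballots ranking Model S2 above Drift: 13 − 7 = 6.
Drift wins the head-to-head 7–6.

Drift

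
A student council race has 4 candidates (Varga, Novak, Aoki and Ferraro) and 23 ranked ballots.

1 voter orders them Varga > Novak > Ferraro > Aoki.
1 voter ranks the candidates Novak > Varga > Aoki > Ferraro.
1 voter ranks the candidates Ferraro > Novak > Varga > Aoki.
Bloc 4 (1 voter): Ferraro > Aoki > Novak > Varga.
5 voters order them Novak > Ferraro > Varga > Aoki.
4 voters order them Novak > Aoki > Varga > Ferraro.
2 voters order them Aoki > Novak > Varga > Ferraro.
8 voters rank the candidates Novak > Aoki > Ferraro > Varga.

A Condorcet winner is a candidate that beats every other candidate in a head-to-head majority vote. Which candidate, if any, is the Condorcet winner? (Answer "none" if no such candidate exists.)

Novak

Pairwise majorities:
Varga vs Novak: Varga is ranked higher on 1 ballot, Novak on 22. Novak wins 22–1.
Varga vs Aoki: Varga preferred on 1+1+1+5 = 8 ballots; Aoki wins 15–8.
Varga vs Ferraro: Varga preferred on 1+1+4+2 = 8 ballots; Ferraro wins 15–8.
Novak vs Aoki: Novak is ranked higher on 1+1+1+5+4+8 = 20 ballots, Aoki on 3. Novak wins 20–3.
Novak vs Ferraro: 21 to 2, Novak.
Aoki vs Ferraro: Aoki preferred on 1+4+2+8 = 15 ballots; Aoki wins 15–8.
Novak beats each of Varga, Aoki, Ferraro — Novak is the Condorcet winner.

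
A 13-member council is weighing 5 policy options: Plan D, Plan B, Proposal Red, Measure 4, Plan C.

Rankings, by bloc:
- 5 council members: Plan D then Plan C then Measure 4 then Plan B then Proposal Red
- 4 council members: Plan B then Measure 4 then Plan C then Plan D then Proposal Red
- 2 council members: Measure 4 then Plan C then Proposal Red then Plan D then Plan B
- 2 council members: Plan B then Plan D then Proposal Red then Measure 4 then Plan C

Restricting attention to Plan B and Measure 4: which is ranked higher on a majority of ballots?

Ballots ranking Plan B above Measure 4: 4 + 2 = 6.
Ballots ranking Measure 4 above Plan B: 13 − 6 = 7.
Measure 4 wins the head-to-head 7–6.

Measure 4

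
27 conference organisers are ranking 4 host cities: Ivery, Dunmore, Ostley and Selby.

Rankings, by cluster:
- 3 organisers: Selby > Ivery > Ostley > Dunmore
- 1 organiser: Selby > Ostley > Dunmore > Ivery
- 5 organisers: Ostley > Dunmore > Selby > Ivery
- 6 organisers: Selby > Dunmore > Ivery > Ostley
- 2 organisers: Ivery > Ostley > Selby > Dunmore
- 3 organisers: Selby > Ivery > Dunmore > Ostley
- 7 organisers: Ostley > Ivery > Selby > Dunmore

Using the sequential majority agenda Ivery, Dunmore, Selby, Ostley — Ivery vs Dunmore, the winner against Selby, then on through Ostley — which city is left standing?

Ostley

Round 1: Ivery vs Dunmore — 15–12, Ivery advances.
Round 2: Ivery vs Selby — 9–18, Selby advances.
Round 3: Selby vs Ostley — 13–14, Ostley advances.
The agenda winner is Ostley.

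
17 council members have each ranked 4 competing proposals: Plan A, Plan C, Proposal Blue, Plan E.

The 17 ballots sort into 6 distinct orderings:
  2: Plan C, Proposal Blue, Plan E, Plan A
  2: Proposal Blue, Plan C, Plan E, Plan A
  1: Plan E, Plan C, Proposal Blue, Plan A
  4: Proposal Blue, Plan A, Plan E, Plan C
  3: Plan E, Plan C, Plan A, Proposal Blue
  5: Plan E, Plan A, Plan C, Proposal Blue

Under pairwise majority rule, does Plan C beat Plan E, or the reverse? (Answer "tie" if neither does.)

Ballots ranking Plan C above Plan E: 2 + 2 = 4.
Ballots ranking Plan E above Plan C: 17 − 4 = 13.
Plan E wins the head-to-head 13–4.

Plan E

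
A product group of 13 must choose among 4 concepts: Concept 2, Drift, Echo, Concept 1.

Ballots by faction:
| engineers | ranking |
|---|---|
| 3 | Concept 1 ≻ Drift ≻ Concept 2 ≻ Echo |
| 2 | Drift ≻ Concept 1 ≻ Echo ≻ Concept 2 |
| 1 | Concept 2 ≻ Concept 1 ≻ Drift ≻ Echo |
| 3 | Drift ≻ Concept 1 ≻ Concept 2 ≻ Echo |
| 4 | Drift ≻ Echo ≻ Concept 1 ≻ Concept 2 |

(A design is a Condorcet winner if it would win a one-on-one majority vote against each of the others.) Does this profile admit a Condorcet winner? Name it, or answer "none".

Drift

Head-to-head results (13 engineers):
Concept 2 vs Drift: Concept 2 is ranked higher on 1 ballot, Drift on 12. Drift wins 12–1.
Concept 2 vs Echo: 7 to 6, Concept 2.
Concept 2 vs Concept 1: Concept 2 preferred on 1 ballot; Concept 1 wins 12–1.
Drift vs Echo: 3+2+1+3+4 = 13 for Drift, 0 for Echo — Drift by 13–0.
Drift vs Concept 1: 9 to 4, Drift.
Echo vs Concept 1: Echo preferred on 4 ballots; Concept 1 wins 9–4.
Drift defeats every rival head-to-head and is the Condorcet winner.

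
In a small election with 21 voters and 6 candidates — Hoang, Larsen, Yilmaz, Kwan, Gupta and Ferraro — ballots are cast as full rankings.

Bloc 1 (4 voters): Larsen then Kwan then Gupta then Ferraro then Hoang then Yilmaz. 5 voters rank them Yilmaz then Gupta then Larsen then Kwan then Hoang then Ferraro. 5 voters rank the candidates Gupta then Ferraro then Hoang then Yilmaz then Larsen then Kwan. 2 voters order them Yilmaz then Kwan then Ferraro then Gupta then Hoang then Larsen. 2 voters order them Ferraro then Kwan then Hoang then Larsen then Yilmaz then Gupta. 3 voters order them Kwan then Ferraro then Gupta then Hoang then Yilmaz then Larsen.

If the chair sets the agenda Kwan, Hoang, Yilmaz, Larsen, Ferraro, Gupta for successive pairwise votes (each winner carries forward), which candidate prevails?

Round 1: Kwan vs Hoang — 16–5, Kwan advances.
Round 2: Kwan vs Yilmaz — 9–12, Yilmaz advances.
Round 3: Yilmaz vs Larsen — 15–6, Yilmaz advances.
Round 4: Yilmaz vs Ferraro — 7–14, Ferraro advances.
Round 5: Ferraro vs Gupta — 7–14, Gupta advances.
The agenda winner is Gupta.

Gupta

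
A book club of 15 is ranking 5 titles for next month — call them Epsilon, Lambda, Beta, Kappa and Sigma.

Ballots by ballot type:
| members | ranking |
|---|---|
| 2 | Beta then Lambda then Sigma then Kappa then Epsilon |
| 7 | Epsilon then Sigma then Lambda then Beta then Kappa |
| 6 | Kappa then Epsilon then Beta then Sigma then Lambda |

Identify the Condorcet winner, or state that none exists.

none

Head-to-head results (15 members):
Epsilon vs Lambda: Epsilon wins 13–2.
Epsilon vs Beta: Epsilon, 13–2.
Epsilon vs Kappa: Kappa, 8–7.
Epsilon vs Sigma: Epsilon, 13–2.
Lambda vs Beta: Beta wins 8–7.
Lambda–Kappa: Lambda 9–6.
Lambda–Sigma: Sigma 13–2.
Beta vs Kappa: Beta wins 9–6.
Beta–Sigma: Beta 8–7.
Kappa–Sigma: Sigma 9–6.
Every book loses at least once (Epsilon loses to Kappa; Lambda loses to Epsilon; Beta loses to Epsilon; Kappa loses to Lambda; Sigma loses to Epsilon). The majority relation contains the cycle Epsilon beats Lambda beats Kappa beats Epsilon, so there is no Condorcet winner.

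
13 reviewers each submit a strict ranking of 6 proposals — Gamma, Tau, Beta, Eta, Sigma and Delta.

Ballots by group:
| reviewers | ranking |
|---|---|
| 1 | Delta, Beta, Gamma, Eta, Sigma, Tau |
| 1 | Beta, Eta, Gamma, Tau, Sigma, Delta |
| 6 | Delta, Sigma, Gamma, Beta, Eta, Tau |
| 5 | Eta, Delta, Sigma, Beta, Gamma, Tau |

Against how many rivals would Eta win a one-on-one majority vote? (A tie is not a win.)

Eta against each rival (13 reviewers):
Eta vs Gamma: 6 to 7, Gamma.
Eta vs Tau: 13 to 0, Eta.
Eta vs Beta: 5 for Eta, 8 for Beta — Beta by 8–5.
Eta vs Sigma: Eta wins 7–6.
Eta–Delta: Delta 7–6.
Eta beats Tau, Sigma; loses to Gamma, Beta, Delta — 2 pairwise wins.

2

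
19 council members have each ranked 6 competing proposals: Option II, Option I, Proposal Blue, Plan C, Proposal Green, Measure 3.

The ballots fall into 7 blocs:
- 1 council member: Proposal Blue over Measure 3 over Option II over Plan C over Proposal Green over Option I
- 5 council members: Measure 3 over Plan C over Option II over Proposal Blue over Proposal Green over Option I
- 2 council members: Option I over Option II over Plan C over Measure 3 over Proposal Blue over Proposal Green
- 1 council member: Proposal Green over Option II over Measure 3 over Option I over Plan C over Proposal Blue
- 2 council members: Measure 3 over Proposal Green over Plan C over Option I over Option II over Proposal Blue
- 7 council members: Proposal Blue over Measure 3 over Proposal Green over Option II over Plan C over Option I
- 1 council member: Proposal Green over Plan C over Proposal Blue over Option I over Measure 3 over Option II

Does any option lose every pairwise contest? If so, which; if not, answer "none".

Option I

Head-to-head results (19 council members):
Option II vs Option I: 14 to 5, Option II.
Option II–Proposal Blue: Option II 10–9.
Option II vs Plan C: Option II, 11–8.
Option II vs Proposal Green: Option II is ranked higher on 1+5+2 = 8 ballots, Proposal Green on 11. Proposal Green wins 11–8.
Option II–Measure 3: Measure 3 16–3.
Option I vs Proposal Blue: Proposal Blue, 14–5.
Option I vs Plan C: Plan C, 16–3.
Option I–Proposal Green: Proposal Green 17–2.
Option I vs Measure 3: Measure 3 wins 16–3.
Proposal Blue vs Plan C: Plan C wins 11–8.
Proposal Blue vs Proposal Green: Proposal Blue, 15–4.
Proposal Blue vs Measure 3: 9 to 10, Measure 3.
Plan C vs Proposal Green: Proposal Green wins 11–8.
Plan C–Measure 3: Measure 3 16–3.
Proposal Green vs Measure 3: Proposal Green preferred on 1+1 = 2 ballots; Measure 3 wins 17–2.
Option I loses to every other option — it is the Condorcet loser.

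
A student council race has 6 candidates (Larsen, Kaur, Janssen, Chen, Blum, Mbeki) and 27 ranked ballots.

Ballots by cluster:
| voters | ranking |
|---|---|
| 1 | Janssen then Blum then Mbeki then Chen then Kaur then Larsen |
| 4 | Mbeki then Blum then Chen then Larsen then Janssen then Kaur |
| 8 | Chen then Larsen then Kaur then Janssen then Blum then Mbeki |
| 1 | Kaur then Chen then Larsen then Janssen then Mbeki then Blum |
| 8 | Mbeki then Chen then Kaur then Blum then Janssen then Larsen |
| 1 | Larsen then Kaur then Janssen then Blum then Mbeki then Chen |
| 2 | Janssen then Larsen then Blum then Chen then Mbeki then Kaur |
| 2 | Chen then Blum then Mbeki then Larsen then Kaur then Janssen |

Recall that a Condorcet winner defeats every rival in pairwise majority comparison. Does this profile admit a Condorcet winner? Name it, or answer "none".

none

Check each pair by majority over 27 ballots:
Larsen vs Kaur: Larsen is ranked higher on 4+8+1+2+2 = 17 ballots, Kaur on 10. Larsen wins 17–10.
Larsen vs Janssen: Larsen is ranked higher on 4+8+1+1+2 = 16 ballots, Janssen on 11. Larsen wins 16–11.
Larsen vs Chen: 3 to 24, Chen.
Larsen vs Blum: Larsen is ranked higher on 8+1+1+2 = 12 ballots, Blum on 15. Blum wins 15–12.
Larsen vs Mbeki: Larsen preferred on 8+1+1+2 = 12 ballots; Mbeki wins 15–12.
Kaur vs Janssen: Kaur is ranked higher on 8+1+8+1+2 = 20 ballots, Janssen on 7. Kaur wins 20–7.
Kaur vs Chen: Kaur preferred on 1+1 = 2 ballots; Chen wins 25–2.
Kaur vs Blum: 8+1+8+1 = 18 for Kaur, 9 for Blum — Kaur by 18–9.
Kaur vs Mbeki: 8+1+1 = 10 for Kaur, 17 for Mbeki — Mbeki by 17–10.
Janssen vs Chen: Janssen is ranked higher on 1+1+2 = 4 ballots, Chen on 23. Chen wins 23–4.
Janssen vs Blum: 13 to 14, Blum.
Janssen vs Mbeki: Janssen preferred on 1+8+1+1+2 = 13 ballots; Mbeki wins 14–13.
Chen vs Blum: 8+1+8+2 = 19 for Chen, 8 for Blum — Chen by 19–8.
Chen vs Mbeki: Chen preferred on 8+1+2+2 = 13 ballots; Mbeki wins 14–13.
Blum vs Mbeki: 14 to 13, Blum.
Every candidate loses at least once (Larsen loses to Chen; Kaur loses to Larsen; Janssen loses to Larsen; Chen loses to Mbeki; Blum loses to Kaur; Mbeki loses to Blum). The majority relation contains the cycle Larsen beats Kaur beats Blum beats Larsen, so there is no Condorcet winner.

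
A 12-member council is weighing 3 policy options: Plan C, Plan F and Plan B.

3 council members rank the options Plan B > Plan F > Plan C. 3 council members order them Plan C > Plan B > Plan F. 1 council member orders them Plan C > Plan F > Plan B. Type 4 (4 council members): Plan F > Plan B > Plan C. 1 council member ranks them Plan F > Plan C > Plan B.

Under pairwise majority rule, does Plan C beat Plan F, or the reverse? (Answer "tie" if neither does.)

Ballots ranking Plan C above Plan F: 3 + 1 = 4.
Ballots ranking Plan F above Plan C: 12 − 4 = 8.
Plan F wins the head-to-head 8–4.

Plan F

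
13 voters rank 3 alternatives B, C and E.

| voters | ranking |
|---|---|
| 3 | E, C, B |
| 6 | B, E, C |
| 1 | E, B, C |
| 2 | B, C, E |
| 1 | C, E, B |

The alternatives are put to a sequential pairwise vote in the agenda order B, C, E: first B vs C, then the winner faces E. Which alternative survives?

B

Round 1: B vs C — 9–4, B advances.
Round 2: B vs E — 8–5, B advances.
The agenda winner is B.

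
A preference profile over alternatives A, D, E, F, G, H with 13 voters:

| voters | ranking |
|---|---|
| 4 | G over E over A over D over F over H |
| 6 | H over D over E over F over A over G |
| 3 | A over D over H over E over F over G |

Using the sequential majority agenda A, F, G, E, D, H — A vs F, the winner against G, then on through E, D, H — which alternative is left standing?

Round 1: A vs F — 7–6, A advances.
Round 2: A vs G — 9–4, A advances.
Round 3: A vs E — 3–10, E advances.
Round 4: E vs D — 4–9, D advances.
Round 5: D vs H — 7–6, D advances.
The agenda winner is D.

D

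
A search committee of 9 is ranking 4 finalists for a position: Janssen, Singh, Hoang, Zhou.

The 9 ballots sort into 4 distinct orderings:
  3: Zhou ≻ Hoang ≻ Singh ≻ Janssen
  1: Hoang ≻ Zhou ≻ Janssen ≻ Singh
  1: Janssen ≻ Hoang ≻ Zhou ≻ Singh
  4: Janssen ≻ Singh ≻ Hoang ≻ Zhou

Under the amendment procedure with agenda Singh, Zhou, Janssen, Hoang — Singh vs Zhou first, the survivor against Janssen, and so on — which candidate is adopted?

Round 1: Singh vs Zhou — 4–5, Zhou advances.
Round 2: Zhou vs Janssen — 4–5, Janssen advances.
Round 3: Janssen vs Hoang — 5–4, Janssen advances.
Janssen survives the agenda.

Janssen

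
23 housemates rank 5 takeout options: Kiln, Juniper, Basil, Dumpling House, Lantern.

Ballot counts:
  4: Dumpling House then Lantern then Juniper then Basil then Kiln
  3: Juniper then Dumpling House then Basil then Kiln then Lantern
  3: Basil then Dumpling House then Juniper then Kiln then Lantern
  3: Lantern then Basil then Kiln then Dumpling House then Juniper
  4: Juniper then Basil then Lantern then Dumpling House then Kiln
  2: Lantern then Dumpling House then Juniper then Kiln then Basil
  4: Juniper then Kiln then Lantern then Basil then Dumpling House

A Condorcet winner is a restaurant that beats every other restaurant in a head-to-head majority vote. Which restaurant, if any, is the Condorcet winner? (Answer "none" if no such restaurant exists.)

none

Check each pair by majority over 23 ballots:
Kiln–Juniper: Juniper 20–3.
Kiln vs Basil: Basil, 17–6.
Kiln vs Dumpling House: Dumpling House, 16–7.
Kiln vs Lantern: Lantern wins 13–10.
Juniper vs Basil: Juniper, 17–6.
Juniper–Dumpling House: Dumpling House 12–11.
Juniper–Lantern: Juniper 14–9.
Basil–Dumpling House: Basil 14–9.
Basil vs Lantern: Basil preferred on 3+3+4 = 10 ballots; Lantern wins 13–10.
Dumpling House vs Lantern: Dumpling House is ranked higher on 4+3+3 = 10 ballots, Lantern on 13. Lantern wins 13–10.
Every restaurant loses at least once (Kiln loses to Juniper; Juniper loses to Dumpling House; Basil loses to Juniper; Dumpling House loses to Basil; Lantern loses to Juniper). The majority relation contains the cycle Juniper → Basil → Dumpling House → Juniper, so there is no Condorcet winner.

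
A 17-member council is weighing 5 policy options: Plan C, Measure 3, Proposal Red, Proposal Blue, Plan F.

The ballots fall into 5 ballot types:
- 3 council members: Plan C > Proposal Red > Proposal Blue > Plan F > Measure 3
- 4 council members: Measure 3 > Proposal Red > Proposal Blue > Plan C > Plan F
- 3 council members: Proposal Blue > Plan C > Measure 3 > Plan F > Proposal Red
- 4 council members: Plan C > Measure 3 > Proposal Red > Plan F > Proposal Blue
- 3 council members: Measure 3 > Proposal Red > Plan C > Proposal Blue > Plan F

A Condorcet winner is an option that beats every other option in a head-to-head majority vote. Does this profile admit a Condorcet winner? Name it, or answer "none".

Plan C

Head-to-head results (17 council members):
Plan C vs Measure 3: Plan C, 10–7.
Plan C vs Proposal Red: Plan C wins 10–7.
Plan C vs Proposal Blue: Plan C, 10–7.
Plan C vs Plan F: Plan C, 17–0.
Measure 3 vs Proposal Red: Measure 3 wins 14–3.
Measure 3–Proposal Blue: Measure 3 11–6.
Measure 3–Plan F: Measure 3 14–3.
Proposal Red vs Proposal Blue: Proposal Red, 14–3.
Proposal Red–Plan F: Proposal Red 14–3.
Proposal Blue vs Plan F: Proposal Blue wins 13–4.
Only Plan C has no losses; Plan C is the Condorcet winner.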